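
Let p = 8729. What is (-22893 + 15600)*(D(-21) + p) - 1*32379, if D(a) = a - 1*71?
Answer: -63022020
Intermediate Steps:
D(a) = -71 + a (D(a) = a - 71 = -71 + a)
(-22893 + 15600)*(D(-21) + p) - 1*32379 = (-22893 + 15600)*((-71 - 21) + 8729) - 1*32379 = -7293*(-92 + 8729) - 32379 = -7293*8637 - 32379 = -62989641 - 32379 = -63022020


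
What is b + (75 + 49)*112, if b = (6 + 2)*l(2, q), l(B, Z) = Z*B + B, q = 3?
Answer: 13952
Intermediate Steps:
l(B, Z) = B + B*Z (l(B, Z) = B*Z + B = B + B*Z)
b = 64 (b = (6 + 2)*(2*(1 + 3)) = 8*(2*4) = 8*8 = 64)
b + (75 + 49)*112 = 64 + (75 + 49)*112 = 64 + 124*112 = 64 + 13888 = 13952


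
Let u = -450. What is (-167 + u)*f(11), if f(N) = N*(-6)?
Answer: 40722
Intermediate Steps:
f(N) = -6*N
(-167 + u)*f(11) = (-167 - 450)*(-6*11) = -617*(-66) = 40722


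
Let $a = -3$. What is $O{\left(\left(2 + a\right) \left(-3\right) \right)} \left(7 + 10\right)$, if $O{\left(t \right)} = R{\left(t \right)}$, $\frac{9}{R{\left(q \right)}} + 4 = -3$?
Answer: $- \frac{153}{7} \approx -21.857$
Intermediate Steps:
$R{\left(q \right)} = - \frac{9}{7}$ ($R{\left(q \right)} = \frac{9}{-4 - 3} = \frac{9}{-7} = 9 \left(- \frac{1}{7}\right) = - \frac{9}{7}$)
$O{\left(t \right)} = - \frac{9}{7}$
$O{\left(\left(2 + a\right) \left(-3\right) \right)} \left(7 + 10\right) = - \frac{9 \left(7 + 10\right)}{7} = \left(- \frac{9}{7}\right) 17 = - \frac{153}{7}$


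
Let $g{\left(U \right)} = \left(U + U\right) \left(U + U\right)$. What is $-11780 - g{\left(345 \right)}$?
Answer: $-487880$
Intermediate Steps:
$g{\left(U \right)} = 4 U^{2}$ ($g{\left(U \right)} = 2 U 2 U = 4 U^{2}$)
$-11780 - g{\left(345 \right)} = -11780 - 4 \cdot 345^{2} = -11780 - 4 \cdot 119025 = -11780 - 476100 = -487880$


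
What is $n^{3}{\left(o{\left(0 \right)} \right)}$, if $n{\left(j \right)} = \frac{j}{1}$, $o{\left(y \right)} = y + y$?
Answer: $0$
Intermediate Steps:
$o{\left(y \right)} = 2 y$
$n{\left(j \right)} = j$ ($n{\left(j \right)} = j 1 = j$)
$n^{3}{\left(o{\left(0 \right)} \right)} = \left(2 \cdot 0\right)^{3} = 0^{3} = 0$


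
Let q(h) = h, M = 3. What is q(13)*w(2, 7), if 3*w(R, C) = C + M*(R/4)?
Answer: 221/6 ≈ 36.833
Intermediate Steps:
w(R, C) = C/3 + R/4 (w(R, C) = (C + 3*(R/4))/3 = (C + 3*R/4)/3 = C/3 + R/4)
q(13)*w(2, 7) = 13*((1/3)*7 + (1/4)*2) = 13*(7/3 + 1/2) = 13*(17/6) = 221/6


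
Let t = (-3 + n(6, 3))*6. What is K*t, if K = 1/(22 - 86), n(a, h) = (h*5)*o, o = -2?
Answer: 99/32 ≈ 3.0938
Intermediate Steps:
n(a, h) = -10*h (n(a, h) = (h*5)*(-2) = (5*h)*(-2) = -10*h)
t = -198 (t = (-3 - 10*3)*6 = (-3 - 30)*6 = -33*6 = -198)
K = -1/64 (K = 1/(-64) = -1/64 ≈ -0.015625)
K*t = -1/64*(-198) = 99/32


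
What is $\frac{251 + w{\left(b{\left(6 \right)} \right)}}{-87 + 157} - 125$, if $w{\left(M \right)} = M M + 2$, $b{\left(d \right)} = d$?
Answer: $- \frac{8461}{70} \approx -120.87$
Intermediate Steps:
$w{\left(M \right)} = 2 + M^{2}$ ($w{\left(M \right)} = M^{2} + 2 = 2 + M^{2}$)
$\frac{251 + w{\left(b{\left(6 \right)} \right)}}{-87 + 157} - 125 = \frac{251 + \left(2 + 6^{2}\right)}{-87 + 157} - 125 = \frac{251 + \left(2 + 36\right)}{70} - 125 = \left(251 + 38\right) \frac{1}{70} - 125 = 289 \cdot \frac{1}{70} - 125 = \frac{289}{70} - 125 = - \frac{8461}{70}$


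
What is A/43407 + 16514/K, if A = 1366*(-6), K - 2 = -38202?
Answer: -171651733/276357900 ≈ -0.62112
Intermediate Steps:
K = -38200 (K = 2 - 38202 = -38200)
A = -8196
A/43407 + 16514/K = -8196/43407 + 16514/(-38200) = -8196*1/43407 + 16514*(-1/38200) = -2732/14469 - 8257/19100 = -171651733/276357900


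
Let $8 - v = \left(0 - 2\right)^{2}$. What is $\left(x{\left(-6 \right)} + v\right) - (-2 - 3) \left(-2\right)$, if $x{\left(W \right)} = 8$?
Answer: $-120$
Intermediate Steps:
$v = 4$ ($v = 8 - \left(0 - 2\right)^{2} = 8 - \left(-2\right)^{2} = 8 - 4 = 4$)
$\left(x{\left(-6 \right)} + v\right) - (-2 - 3) \left(-2\right) = \left(8 + 4\right) - (-2 - 3) \left(-2\right) = 12 \left(-1\right) \left(-5\right) \left(-2\right) = 12 \cdot 5 \left(-2\right) = 12 \left(-10\right) = -120$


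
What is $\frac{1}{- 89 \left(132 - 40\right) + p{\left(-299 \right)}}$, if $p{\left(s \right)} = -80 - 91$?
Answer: $- \frac{1}{8359} \approx -0.00011963$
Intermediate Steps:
$p{\left(s \right)} = -171$
$\frac{1}{- 89 \left(132 - 40\right) + p{\left(-299 \right)}} = \frac{1}{- 89 \left(132 - 40\right) - 171} = \frac{1}{\left(-89\right) 92 - 171} = \frac{1}{-8188 - 171} = \frac{1}{-8359} = - \frac{1}{8359}$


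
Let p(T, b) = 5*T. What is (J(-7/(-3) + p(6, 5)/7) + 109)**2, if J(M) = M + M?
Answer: 6589489/441 ≈ 14942.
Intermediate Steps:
J(M) = 2*M
(J(-7/(-3) + p(6, 5)/7) + 109)**2 = (2*(-7/(-3) + (5*6)/7) + 109)**2 = (2*(-7*(-1/3) + 30*(1/7)) + 109)**2 = (2*(7/3 + 30/7) + 109)**2 = (2*(139/21) + 109)**2 = (278/21 + 109)**2 = (2567/21)**2 = 6589489/441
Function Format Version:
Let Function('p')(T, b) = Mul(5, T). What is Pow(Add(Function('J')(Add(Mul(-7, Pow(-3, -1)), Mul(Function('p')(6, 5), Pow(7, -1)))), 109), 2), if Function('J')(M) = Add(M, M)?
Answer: Rational(6589489, 441) ≈ 14942.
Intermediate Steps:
Function('J')(M) = Mul(2, M)
Pow(Add(Function('J')(Add(Mul(-7, Pow(-3, -1)), Mul(Function('p')(6, 5), Pow(7, -1)))), 109), 2) = Pow(Add(Mul(2, Add(Mul(-7, Pow(-3, -1)), Mul(Mul(5, 6), Pow(7, -1)))), 109), 2) = Pow(Add(Mul(2, Add(Mul(-7, Rational(-1, 3)), Mul(30, Rational(1, 7)))), 109), 2) = Pow(Add(Mul(2, Add(Rational(7, 3), Rational(30, 7))), 109), 2) = Pow(Add(Mul(2, Rational(139, 21)), 109), 2) = Pow(Add(Rational(278, 21), 109), 2) = Pow(Rational(2567, 21), 2) = Rational(6589489, 441)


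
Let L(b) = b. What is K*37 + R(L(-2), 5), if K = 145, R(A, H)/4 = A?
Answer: 5357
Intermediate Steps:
R(A, H) = 4*A
K*37 + R(L(-2), 5) = 145*37 + 4*(-2) = 5365 - 8 = 5357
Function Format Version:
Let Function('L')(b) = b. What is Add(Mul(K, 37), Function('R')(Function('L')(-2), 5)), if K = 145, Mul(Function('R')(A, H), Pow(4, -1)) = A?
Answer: 5357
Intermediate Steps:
Function('R')(A, H) = Mul(4, A)
Add(Mul(K, 37), Function('R')(Function('L')(-2), 5)) = Add(Mul(145, 37), Mul(4, -2)) = Add(5365, -8) = 5357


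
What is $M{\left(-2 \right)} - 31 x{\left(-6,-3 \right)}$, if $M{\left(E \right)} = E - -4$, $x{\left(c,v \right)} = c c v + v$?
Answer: $3443$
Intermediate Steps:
$x{\left(c,v \right)} = v + v c^{2}$ ($x{\left(c,v \right)} = c^{2} v + v = v c^{2} + v = v + v c^{2}$)
$M{\left(E \right)} = 4 + E$ ($M{\left(E \right)} = E + 4 = 4 + E$)
$M{\left(-2 \right)} - 31 x{\left(-6,-3 \right)} = \left(4 - 2\right) - 31 \left(- 3 \left(1 + \left(-6\right)^{2}\right)\right) = 2 - 31 \left(- 3 \left(1 + 36\right)\right) = 2 - 31 \left(\left(-3\right) 37\right) = 2 - -3441 = 2 + 3441 = 3443$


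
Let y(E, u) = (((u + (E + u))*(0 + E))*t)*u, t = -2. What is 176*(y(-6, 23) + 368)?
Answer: 2007808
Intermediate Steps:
y(E, u) = -2*E*u*(E + 2*u) (y(E, u) = (((u + (E + u))*(0 + E))*(-2))*u = (((E + 2*u)*E)*(-2))*u = ((E*(E + 2*u))*(-2))*u = (-2*E*(E + 2*u))*u = -2*E*u*(E + 2*u))
176*(y(-6, 23) + 368) = 176*(-2*(-6)*23*(-6 + 2*23) + 368) = 176*(-2*(-6)*23*(-6 + 46) + 368) = 176*(-2*(-6)*23*40 + 368) = 176*(11040 + 368) = 176*11408 = 2007808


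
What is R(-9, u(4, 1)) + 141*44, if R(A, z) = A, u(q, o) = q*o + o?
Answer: 6195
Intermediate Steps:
u(q, o) = o + o*q (u(q, o) = o*q + o = o + o*q)
R(-9, u(4, 1)) + 141*44 = -9 + 141*44 = -9 + 6204 = 6195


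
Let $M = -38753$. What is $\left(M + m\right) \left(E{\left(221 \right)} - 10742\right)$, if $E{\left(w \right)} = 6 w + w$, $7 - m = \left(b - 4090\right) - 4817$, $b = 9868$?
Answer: $365105865$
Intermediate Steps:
$m = -954$ ($m = 7 - \left(\left(9868 - 4090\right) - 4817\right) = 7 - \left(5778 - 4817\right) = 7 - 961 = -954$)
$E{\left(w \right)} = 7 w$
$\left(M + m\right) \left(E{\left(221 \right)} - 10742\right) = \left(-38753 - 954\right) \left(7 \cdot 221 - 10742\right) = - 39707 \left(1547 - 10742\right) = \left(-39707\right) \left(-9195\right) = 365105865$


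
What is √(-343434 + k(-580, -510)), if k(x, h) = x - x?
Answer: I*√343434 ≈ 586.03*I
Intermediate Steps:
k(x, h) = 0
√(-343434 + k(-580, -510)) = √(-343434 + 0) = √(-343434) = I*√343434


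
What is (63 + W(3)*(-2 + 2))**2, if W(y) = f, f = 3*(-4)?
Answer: 3969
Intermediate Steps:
f = -12
W(y) = -12
(63 + W(3)*(-2 + 2))**2 = (63 - 12*(-2 + 2))**2 = (63 - 12*0)**2 = (63 + 0)**2 = 63**2 = 3969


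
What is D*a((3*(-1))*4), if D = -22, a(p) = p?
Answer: 264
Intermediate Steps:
D*a((3*(-1))*4) = -22*3*(-1)*4 = -(-66)*4 = -22*(-12) = 264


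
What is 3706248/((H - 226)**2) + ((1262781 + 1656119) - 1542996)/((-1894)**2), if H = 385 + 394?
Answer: 489855359888/39178894783 ≈ 12.503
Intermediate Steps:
H = 779
3706248/((H - 226)**2) + ((1262781 + 1656119) - 1542996)/((-1894)**2) = 3706248/((779 - 226)**2) + ((1262781 + 1656119) - 1542996)/((-1894)**2) = 3706248/(553**2) + (2918900 - 1542996)/3587236 = 3706248/305809 + 1375904*(1/3587236) = 3706248*(1/305809) + 343976/896809 = 529464/43687 + 343976/896809 = 489855359888/39178894783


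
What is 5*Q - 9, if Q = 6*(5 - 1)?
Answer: 111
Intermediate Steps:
Q = 24 (Q = 6*4 = 24)
5*Q - 9 = 5*24 - 9 = 120 - 9 = 111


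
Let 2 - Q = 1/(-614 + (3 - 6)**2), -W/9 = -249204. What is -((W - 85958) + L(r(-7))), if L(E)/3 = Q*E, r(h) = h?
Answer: -1304885759/605 ≈ -2.1568e+6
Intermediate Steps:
W = 2242836 (W = -9*(-249204) = 2242836)
Q = 1211/605 (Q = 2 - 1/(-614 + (3 - 6)**2) = 2 - 1/(-614 + (-3)**2) = 2 - 1/(-614 + 9) = 2 - 1/(-605) = 2 - 1*(-1/605) = 2 + 1/605 = 1211/605 ≈ 2.0017)
L(E) = 3633*E/605 (L(E) = 3*(1211*E/605) = 3633*E/605)
-((W - 85958) + L(r(-7))) = -((2242836 - 85958) + (3633/605)*(-7)) = -(2156878 - 25431/605) = -1*1304885759/605 = -1304885759/605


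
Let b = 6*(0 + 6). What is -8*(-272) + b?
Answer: 2212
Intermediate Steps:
b = 36 (b = 6*6 = 36)
-8*(-272) + b = -8*(-272) + 36 = 2176 + 36 = 2212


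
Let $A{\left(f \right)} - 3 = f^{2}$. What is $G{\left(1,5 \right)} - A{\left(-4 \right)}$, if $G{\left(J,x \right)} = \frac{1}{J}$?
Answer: $-18$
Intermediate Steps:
$A{\left(f \right)} = 3 + f^{2}$
$G{\left(1,5 \right)} - A{\left(-4 \right)} = 1^{-1} - \left(3 + \left(-4\right)^{2}\right) = 1 - \left(3 + 16\right) = 1 - 19 = -18$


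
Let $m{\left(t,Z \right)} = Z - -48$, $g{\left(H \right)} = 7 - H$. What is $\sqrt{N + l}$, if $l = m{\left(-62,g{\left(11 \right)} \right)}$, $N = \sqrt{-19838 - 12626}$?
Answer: $2 \sqrt{11 + i \sqrt{2029}} \approx 10.712 + 8.4105 i$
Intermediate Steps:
$N = 4 i \sqrt{2029}$ ($N = \sqrt{-32464} = 4 i \sqrt{2029} \approx 180.18 i$)
$m{\left(t,Z \right)} = 48 + Z$ ($m{\left(t,Z \right)} = Z + 48 = 48 + Z$)
$l = 44$ ($l = 48 + \left(7 - 11\right) = 48 - 4 = 44$)
$\sqrt{N + l} = \sqrt{4 i \sqrt{2029} + 44} = \sqrt{44 + 4 i \sqrt{2029}}$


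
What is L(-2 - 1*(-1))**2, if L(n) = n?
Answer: 1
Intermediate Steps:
L(-2 - 1*(-1))**2 = (-2 - 1*(-1))**2 = (-2 + 1)**2 = (-1)**2 = 1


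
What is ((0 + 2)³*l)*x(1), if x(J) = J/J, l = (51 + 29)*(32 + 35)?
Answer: 42880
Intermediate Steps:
l = 5360 (l = 80*67 = 5360)
x(J) = 1
((0 + 2)³*l)*x(1) = ((0 + 2)³*5360)*1 = (2³*5360)*1 = (8*5360)*1 = 42880*1 = 42880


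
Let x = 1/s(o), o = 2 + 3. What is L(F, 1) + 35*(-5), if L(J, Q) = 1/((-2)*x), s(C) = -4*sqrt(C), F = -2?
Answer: -175 + 2*sqrt(5) ≈ -170.53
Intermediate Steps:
o = 5
x = -sqrt(5)/20 (x = 1/(-4*sqrt(5)) = -sqrt(5)/20 ≈ -0.11180)
L(J, Q) = 2*sqrt(5) (L(J, Q) = 1/((-2)*((-sqrt(5)/20))) = -(-2)*sqrt(5) = 2*sqrt(5))
L(F, 1) + 35*(-5) = 2*sqrt(5) + 35*(-5) = 2*sqrt(5) - 175 = -175 + 2*sqrt(5)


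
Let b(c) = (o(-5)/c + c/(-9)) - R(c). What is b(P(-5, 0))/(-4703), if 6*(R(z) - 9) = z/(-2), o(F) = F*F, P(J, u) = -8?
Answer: 857/338616 ≈ 0.0025309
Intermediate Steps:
o(F) = F**2
R(z) = 9 - z/12 (R(z) = 9 + (z/(-2))/6 = 9 + (z*(-1/2))/6 = 9 + (-z/2)/6 = 9 - z/12)
b(c) = -9 + 25/c - c/36 (b(c) = ((-5)**2/c + c/(-9)) - (9 - c/12) = (25/c + c*(-1/9)) + (-9 + c/12) = (25/c - c/9) + (-9 + c/12) = -9 + 25/c - c/36)
b(P(-5, 0))/(-4703) = (-9 + 25/(-8) - 1/36*(-8))/(-4703) = (-9 + 25*(-1/8) + 2/9)*(-1/4703) = (-9 - 25/8 + 2/9)*(-1/4703) = -857/72*(-1/4703) = 857/338616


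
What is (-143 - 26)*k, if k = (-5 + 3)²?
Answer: -676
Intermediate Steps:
k = 4 (k = (-2)² = 4)
(-143 - 26)*k = (-143 - 26)*4 = -169*4 = -676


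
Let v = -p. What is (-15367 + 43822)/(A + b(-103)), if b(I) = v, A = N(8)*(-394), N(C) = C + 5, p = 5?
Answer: -9485/1709 ≈ -5.5500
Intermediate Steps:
N(C) = 5 + C
A = -5122 (A = (5 + 8)*(-394) = 13*(-394) = -5122)
v = -5 (v = -1*5 = -5)
b(I) = -5
(-15367 + 43822)/(A + b(-103)) = (-15367 + 43822)/(-5122 - 5) = 28455/(-5127) = 28455*(-1/5127) = -9485/1709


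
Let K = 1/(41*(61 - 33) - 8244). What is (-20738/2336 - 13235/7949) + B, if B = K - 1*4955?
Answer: -40892690010581/8235291184 ≈ -4965.5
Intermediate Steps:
K = -1/7096 (K = 1/(41*28 - 8244) = 1/(1148 - 8244) = 1/(-7096) = -1/7096 ≈ -0.00014092)
B = -35160681/7096 (B = -1/7096 - 1*4955 = -1/7096 - 4955 = -35160681/7096 ≈ -4955.0)
(-20738/2336 - 13235/7949) + B = (-20738/2336 - 13235/7949) - 35160681/7096 = (-20738*1/2336 - 13235*1/7949) - 35160681/7096 = (-10369/1168 - 13235/7949) - 35160681/7096 = -97881661/9284432 - 35160681/7096 = -40892690010581/8235291184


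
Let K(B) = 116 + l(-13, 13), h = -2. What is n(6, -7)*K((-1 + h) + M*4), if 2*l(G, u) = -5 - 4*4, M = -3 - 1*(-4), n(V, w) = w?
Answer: -1477/2 ≈ -738.50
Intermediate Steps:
M = 1 (M = -3 + 4 = 1)
l(G, u) = -21/2 (l(G, u) = (-5 - 4*4)/2 = (-5 - 16)/2 = (½)*(-21) = -21/2)
K(B) = 211/2 (K(B) = 116 - 21/2 = 211/2)
n(6, -7)*K((-1 + h) + M*4) = -7*211/2 = -1477/2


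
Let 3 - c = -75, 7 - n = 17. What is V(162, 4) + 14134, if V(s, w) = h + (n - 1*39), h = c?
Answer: 14163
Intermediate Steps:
n = -10 (n = 7 - 1*17 = 7 - 17 = -10)
c = 78 (c = 3 - 1*(-75) = 3 + 75 = 78)
h = 78
V(s, w) = 29 (V(s, w) = 78 + (-10 - 1*39) = 78 + (-10 - 39) = 78 - 49 = 29)
V(162, 4) + 14134 = 29 + 14134 = 14163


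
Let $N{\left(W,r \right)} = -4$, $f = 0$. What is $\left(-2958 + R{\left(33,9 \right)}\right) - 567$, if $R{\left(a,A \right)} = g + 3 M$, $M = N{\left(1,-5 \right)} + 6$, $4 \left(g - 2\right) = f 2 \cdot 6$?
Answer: $-3517$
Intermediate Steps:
$g = 2$ ($g = 2 + \frac{0 \cdot 2 \cdot 6}{4} = 2 + \frac{0 \cdot 6}{4} = 2 + \frac{1}{4} \cdot 0 = 2 + 0 = 2$)
$M = 2$ ($M = -4 + 6 = 2$)
$R{\left(a,A \right)} = 8$ ($R{\left(a,A \right)} = 2 + 3 \cdot 2 = 2 + 6 = 8$)
$\left(-2958 + R{\left(33,9 \right)}\right) - 567 = \left(-2958 + 8\right) - 567 = -2950 - 567 = -3517$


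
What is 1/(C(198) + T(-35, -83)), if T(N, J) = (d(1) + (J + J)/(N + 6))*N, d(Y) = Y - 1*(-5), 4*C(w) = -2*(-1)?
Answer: -58/23771 ≈ -0.0024399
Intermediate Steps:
C(w) = ½ (C(w) = (-2*(-1))/4 = (¼)*2 = ½)
d(Y) = 5 + Y (d(Y) = Y + 5 = 5 + Y)
T(N, J) = N*(6 + 2*J/(6 + N)) (T(N, J) = ((5 + 1) + (J + J)/(N + 6))*N = (6 + (2*J)/(6 + N))*N = (6 + 2*J/(6 + N))*N = N*(6 + 2*J/(6 + N)))
1/(C(198) + T(-35, -83)) = 1/(½ + 2*(-35)*(18 - 83 + 3*(-35))/(6 - 35)) = 1/(½ + 2*(-35)*(18 - 83 - 105)/(-29)) = 1/(½ + 2*(-35)*(-1/29)*(-170)) = 1/(½ - 11900/29) = 1/(-23771/58) = -58/23771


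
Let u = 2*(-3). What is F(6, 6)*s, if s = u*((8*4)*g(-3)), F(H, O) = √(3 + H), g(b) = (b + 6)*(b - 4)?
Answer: 12096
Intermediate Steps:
g(b) = (-4 + b)*(6 + b) (g(b) = (6 + b)*(-4 + b) = (-4 + b)*(6 + b))
u = -6
s = 4032 (s = -6*8*4*(-24 + (-3)² + 2*(-3)) = -192*(-24 + 9 - 6) = -192*(-21) = -6*(-672) = 4032)
F(6, 6)*s = √(3 + 6)*4032 = √9*4032 = 3*4032 = 12096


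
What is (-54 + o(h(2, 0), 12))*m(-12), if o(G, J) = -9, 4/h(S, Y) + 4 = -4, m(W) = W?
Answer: 756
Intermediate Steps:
h(S, Y) = -½ (h(S, Y) = 4/(-4 - 4) = 4/(-8) = 4*(-⅛) = -½)
(-54 + o(h(2, 0), 12))*m(-12) = (-54 - 9)*(-12) = -63*(-12) = 756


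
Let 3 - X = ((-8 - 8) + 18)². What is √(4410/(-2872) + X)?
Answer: I*√1307119/718 ≈ 1.5923*I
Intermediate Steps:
X = -1 (X = 3 - ((-8 - 8) + 18)² = 3 - (-16 + 18)² = 3 - 1*2² = 3 - 1*4 = 3 - 4 = -1)
√(4410/(-2872) + X) = √(4410/(-2872) - 1) = √(4410*(-1/2872) - 1) = √(-2205/1436 - 1) = √(-3641/1436) = I*√1307119/718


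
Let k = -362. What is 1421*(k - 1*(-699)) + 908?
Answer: 479785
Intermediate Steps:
1421*(k - 1*(-699)) + 908 = 1421*(-362 - 1*(-699)) + 908 = 1421*(-362 + 699) + 908 = 1421*337 + 908 = 478877 + 908 = 479785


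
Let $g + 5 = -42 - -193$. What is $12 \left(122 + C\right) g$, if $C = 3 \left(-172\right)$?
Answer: $-690288$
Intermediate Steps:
$g = 146$ ($g = -5 - -151 = -5 + \left(-42 + 193\right) = -5 + 151 = 146$)
$C = -516$
$12 \left(122 + C\right) g = 12 \left(122 - 516\right) 146 = 12 \left(\left(-394\right) 146\right) = 12 \left(-57524\right) = -690288$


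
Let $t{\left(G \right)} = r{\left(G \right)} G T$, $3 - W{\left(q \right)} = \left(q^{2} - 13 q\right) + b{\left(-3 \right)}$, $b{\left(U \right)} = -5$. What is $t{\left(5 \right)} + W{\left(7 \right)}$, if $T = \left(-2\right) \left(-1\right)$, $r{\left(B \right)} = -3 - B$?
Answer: $-30$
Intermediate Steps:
$T = 2$
$W{\left(q \right)} = 8 - q^{2} + 13 q$ ($W{\left(q \right)} = 3 - \left(\left(q^{2} - 13 q\right) - 5\right) = 3 - \left(-5 + q^{2} - 13 q\right) = 3 + \left(5 - q^{2} + 13 q\right) = 8 - q^{2} + 13 q$)
$t{\left(G \right)} = 2 G \left(-3 - G\right)$ ($t{\left(G \right)} = \left(-3 - G\right) G 2 = G \left(-3 - G\right) 2 = 2 G \left(-3 - G\right)$)
$t{\left(5 \right)} + W{\left(7 \right)} = \left(-2\right) 5 \left(3 + 5\right) + \left(8 - 7^{2} + 13 \cdot 7\right) = \left(-2\right) 5 \cdot 8 + \left(8 - 49 + 91\right) = -80 + \left(8 - 49 + 91\right) = -80 + 50 = -30$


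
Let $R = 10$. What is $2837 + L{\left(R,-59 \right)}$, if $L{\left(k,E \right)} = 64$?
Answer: $2901$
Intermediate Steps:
$2837 + L{\left(R,-59 \right)} = 2837 + 64 = 2901$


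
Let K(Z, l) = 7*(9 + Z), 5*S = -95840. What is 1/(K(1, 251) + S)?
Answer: -1/19098 ≈ -5.2362e-5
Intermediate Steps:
S = -19168 (S = (⅕)*(-95840) = -19168)
K(Z, l) = 63 + 7*Z
1/(K(1, 251) + S) = 1/((63 + 7*1) - 19168) = 1/((63 + 7) - 19168) = 1/(70 - 19168) = 1/(-19098) = -1/19098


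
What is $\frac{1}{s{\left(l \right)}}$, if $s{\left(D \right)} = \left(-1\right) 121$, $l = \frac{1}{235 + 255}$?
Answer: $- \frac{1}{121} \approx -0.0082645$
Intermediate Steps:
$l = \frac{1}{490} \approx 0.0020408$
$s{\left(D \right)} = -121$
$\frac{1}{s{\left(l \right)}} = \frac{1}{-121} = - \frac{1}{121}$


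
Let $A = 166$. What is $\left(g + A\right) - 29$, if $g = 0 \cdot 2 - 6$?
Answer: $131$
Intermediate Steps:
$g = -6$ ($g = 0 - 6 = -6$)
$\left(g + A\right) - 29 = \left(-6 + 166\right) - 29 = 160 - 29 = 131$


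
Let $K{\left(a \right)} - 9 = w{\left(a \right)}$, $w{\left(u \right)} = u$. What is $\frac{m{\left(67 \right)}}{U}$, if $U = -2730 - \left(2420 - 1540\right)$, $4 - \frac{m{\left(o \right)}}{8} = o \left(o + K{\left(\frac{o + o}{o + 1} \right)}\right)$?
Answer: $\frac{354962}{30685} \approx 11.568$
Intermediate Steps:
$K{\left(a \right)} = 9 + a$
$m{\left(o \right)} = 32 - 8 o \left(9 + o + \frac{2 o}{1 + o}\right)$ ($m{\left(o \right)} = 32 - 8 o \left(o + \left(9 + \frac{o + o}{o + 1}\right)\right) = 32 - 8 o \left(o + \left(9 + \frac{2 o}{1 + o}\right)\right) = 32 - 8 o \left(9 + o + \frac{2 o}{1 + o}\right)$)
$U = -3610$ ($U = -2730 - 880 = -3610$)
$\frac{m{\left(67 \right)}}{U} = \frac{8 \frac{1}{1 + 67} \left(4 - 67^{3} - 12 \cdot 67^{2} - 335\right)}{-3610} = \frac{8 \left(4 - 300763 - 53868 - 335\right)}{68} \left(- \frac{1}{3610}\right) = 8 \cdot \frac{1}{68} \left(4 - 300763 - 53868 - 335\right) \left(- \frac{1}{3610}\right) = 8 \cdot \frac{1}{68} \left(-354962\right) \left(- \frac{1}{3610}\right) = \left(- \frac{709924}{17}\right) \left(- \frac{1}{3610}\right) = \frac{354962}{30685}$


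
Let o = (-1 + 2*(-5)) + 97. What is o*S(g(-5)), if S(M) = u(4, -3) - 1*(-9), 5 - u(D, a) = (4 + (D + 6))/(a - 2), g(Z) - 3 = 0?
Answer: 7224/5 ≈ 1444.8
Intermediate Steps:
g(Z) = 3 (g(Z) = 3 + 0 = 3)
u(D, a) = 5 - (10 + D)/(-2 + a) (u(D, a) = 5 - (4 + (D + 6))/(a - 2) = 5 - (4 + (6 + D))/(-2 + a) = 5 - (10 + D)/(-2 + a))
S(M) = 84/5 (S(M) = (-20 - 1*4 + 5*(-3))/(-2 - 3) - 1*(-9) = (-20 - 4 - 15)/(-5) + 9 = -⅕*(-39) + 9 = 39/5 + 9 = 84/5)
o = 86 (o = (-1 - 10) + 97 = -11 + 97 = 86)
o*S(g(-5)) = 86*(84/5) = 7224/5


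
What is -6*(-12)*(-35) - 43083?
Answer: -45603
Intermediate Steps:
-6*(-12)*(-35) - 43083 = 72*(-35) - 43083 = -2520 - 43083 = -45603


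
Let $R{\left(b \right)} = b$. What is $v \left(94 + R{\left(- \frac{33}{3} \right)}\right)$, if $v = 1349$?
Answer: $111967$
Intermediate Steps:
$v \left(94 + R{\left(- \frac{33}{3} \right)}\right) = 1349 \left(94 - \frac{33}{3}\right) = 1349 \left(94 - 11\right) = 1349 \cdot 83 = 111967$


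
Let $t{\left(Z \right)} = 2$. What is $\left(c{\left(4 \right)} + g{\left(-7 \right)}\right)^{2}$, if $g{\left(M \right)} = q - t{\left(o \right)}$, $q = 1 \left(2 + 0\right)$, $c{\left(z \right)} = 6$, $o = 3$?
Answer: $36$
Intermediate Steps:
$q = 2$ ($q = 1 \cdot 2 = 2$)
$g{\left(M \right)} = 0$ ($g{\left(M \right)} = 2 - 2 = 0$)
$\left(c{\left(4 \right)} + g{\left(-7 \right)}\right)^{2} = \left(6 + 0\right)^{2} = 6^{2} = 36$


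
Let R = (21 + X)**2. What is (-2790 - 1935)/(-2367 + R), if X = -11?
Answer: 4725/2267 ≈ 2.0843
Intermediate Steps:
R = 100 (R = (21 - 11)**2 = 10**2 = 100)
(-2790 - 1935)/(-2367 + R) = (-2790 - 1935)/(-2367 + 100) = -4725/(-2267) = -4725*(-1/2267) = 4725/2267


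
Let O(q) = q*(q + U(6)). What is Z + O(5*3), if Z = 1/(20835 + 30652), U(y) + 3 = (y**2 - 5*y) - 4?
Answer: 10812271/51487 ≈ 210.00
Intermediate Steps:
U(y) = -7 + y**2 - 5*y (U(y) = -3 + ((y**2 - 5*y) - 4) = -3 + (-4 + y**2 - 5*y) = -7 + y**2 - 5*y)
O(q) = q*(-1 + q) (O(q) = q*(q + (-7 + 6**2 - 5*6)) = q*(q + (-7 + 36 - 30)) = q*(q - 1) = q*(-1 + q))
Z = 1/51487 ≈ 1.9422e-5
Z + O(5*3) = 1/51487 + (5*3)*(-1 + 5*3) = 1/51487 + 15*(-1 + 15) = 1/51487 + 15*14 = 1/51487 + 210 = 10812271/51487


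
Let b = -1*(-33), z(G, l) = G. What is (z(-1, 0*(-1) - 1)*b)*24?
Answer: -792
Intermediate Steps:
b = 33
(z(-1, 0*(-1) - 1)*b)*24 = -1*33*24 = -33*24 = -792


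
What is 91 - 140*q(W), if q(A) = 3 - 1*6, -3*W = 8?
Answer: 511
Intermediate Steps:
W = -8/3 (W = -⅓*8 = -8/3 ≈ -2.6667)
q(A) = -3 (q(A) = 3 - 6 = -3)
91 - 140*q(W) = 91 - 140*(-3) = 91 + 420 = 511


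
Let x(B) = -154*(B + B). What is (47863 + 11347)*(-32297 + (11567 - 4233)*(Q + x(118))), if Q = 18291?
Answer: -7841357870790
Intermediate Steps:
x(B) = -308*B
(47863 + 11347)*(-32297 + (11567 - 4233)*(Q + x(118))) = (47863 + 11347)*(-32297 + (11567 - 4233)*(18291 - 308*118)) = 59210*(-32297 + 7334*(18291 - 36344)) = 59210*(-32297 + 7334*(-18053)) = 59210*(-32297 - 132400702) = 59210*(-132432999) = -7841357870790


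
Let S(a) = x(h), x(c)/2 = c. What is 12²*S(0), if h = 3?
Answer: 864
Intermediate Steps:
x(c) = 2*c
S(a) = 6 (S(a) = 2*3 = 6)
12²*S(0) = 12²*6 = 144*6 = 864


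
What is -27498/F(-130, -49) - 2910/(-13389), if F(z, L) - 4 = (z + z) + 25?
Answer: 40982548/343651 ≈ 119.26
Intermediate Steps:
F(z, L) = 29 + 2*z (F(z, L) = 4 + ((z + z) + 25) = 4 + (2*z + 25) = 4 + (25 + 2*z) = 29 + 2*z)
-27498/F(-130, -49) - 2910/(-13389) = -27498/(29 + 2*(-130)) - 2910/(-13389) = -27498/(29 - 260) - 2910*(-1/13389) = -27498/(-231) + 970/4463 = -27498*(-1/231) + 970/4463 = 9166/77 + 970/4463 = 40982548/343651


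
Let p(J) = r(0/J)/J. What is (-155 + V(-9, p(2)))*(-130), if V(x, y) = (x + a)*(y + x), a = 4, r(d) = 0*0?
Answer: 14300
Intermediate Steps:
r(d) = 0
p(J) = 0 (p(J) = 0/J = 0)
V(x, y) = (4 + x)*(x + y) (V(x, y) = (x + 4)*(y + x) = (4 + x)*(x + y))
(-155 + V(-9, p(2)))*(-130) = (-155 + ((-9)² + 4*(-9) + 4*0 - 9*0))*(-130) = (-155 + (81 - 36 + 0 + 0))*(-130) = (-155 + 45)*(-130) = -110*(-130) = 14300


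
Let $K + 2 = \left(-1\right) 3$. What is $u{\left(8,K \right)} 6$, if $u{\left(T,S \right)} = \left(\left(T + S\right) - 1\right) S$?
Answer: $-60$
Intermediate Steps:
$K = -5$ ($K = -2 - 3 = -5$)
$u{\left(T,S \right)} = S \left(-1 + S + T\right)$ ($u{\left(T,S \right)} = \left(\left(S + T\right) - 1\right) S = \left(-1 + S + T\right) S = S \left(-1 + S + T\right)$)
$u{\left(8,K \right)} 6 = - 5 \left(-1 - 5 + 8\right) 6 = \left(-5\right) 2 \cdot 6 = \left(-10\right) 6 = -60$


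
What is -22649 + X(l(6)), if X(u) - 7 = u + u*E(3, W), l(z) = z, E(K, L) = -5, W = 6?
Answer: -22666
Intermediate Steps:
X(u) = 7 - 4*u (X(u) = 7 + (u + u*(-5)) = 7 + (u - 5*u) = 7 - 4*u)
-22649 + X(l(6)) = -22649 + (7 - 4*6) = -22649 + (7 - 24) = -22649 - 17 = -22666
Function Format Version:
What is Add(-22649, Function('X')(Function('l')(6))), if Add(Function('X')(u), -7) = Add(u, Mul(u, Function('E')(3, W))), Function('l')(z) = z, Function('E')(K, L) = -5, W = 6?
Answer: -22666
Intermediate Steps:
Function('X')(u) = Add(7, Mul(-4, u)) (Function('X')(u) = Add(7, Add(u, Mul(u, -5))) = Add(7, Add(u, Mul(-5, u))) = Add(7, Mul(-4, u)))
Add(-22649, Function('X')(Function('l')(6))) = Add(-22649, Add(7, Mul(-4, 6))) = Add(-22649, Add(7, -24)) = Add(-22649, -17) = -22666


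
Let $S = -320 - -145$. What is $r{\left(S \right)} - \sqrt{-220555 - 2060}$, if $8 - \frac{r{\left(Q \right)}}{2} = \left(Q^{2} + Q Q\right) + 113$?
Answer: $-122710 - 3 i \sqrt{24735} \approx -1.2271 \cdot 10^{5} - 471.82 i$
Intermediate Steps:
$S = -175$ ($S = -320 + 145 = -175$)
$r{\left(Q \right)} = -210 - 4 Q^{2}$ ($r{\left(Q \right)} = 16 - 2 \left(\left(Q^{2} + Q Q\right) + 113\right) = 16 - 2 \left(\left(Q^{2} + Q^{2}\right) + 113\right) = 16 - 2 \left(2 Q^{2} + 113\right) = 16 - 2 \left(113 + 2 Q^{2}\right) = 16 - \left(226 + 4 Q^{2}\right) = -210 - 4 Q^{2}$)
$r{\left(S \right)} - \sqrt{-220555 - 2060} = \left(-210 - 4 \left(-175\right)^{2}\right) - \sqrt{-220555 - 2060} = \left(-210 - 122500\right) - \sqrt{-222615} = \left(-210 - 122500\right) - 3 i \sqrt{24735} = -122710 - 3 i \sqrt{24735}$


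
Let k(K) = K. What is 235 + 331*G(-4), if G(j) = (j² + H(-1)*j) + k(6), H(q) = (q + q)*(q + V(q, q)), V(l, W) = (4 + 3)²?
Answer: 134621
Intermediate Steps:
V(l, W) = 49 (V(l, W) = 7² = 49)
H(q) = 2*q*(49 + q) (H(q) = (q + q)*(q + 49) = (2*q)*(49 + q) = 2*q*(49 + q))
G(j) = 6 + j² - 96*j (G(j) = (j² + (2*(-1)*(49 - 1))*j) + 6 = (j² + (2*(-1)*48)*j) + 6 = (j² - 96*j) + 6 = 6 + j² - 96*j)
235 + 331*G(-4) = 235 + 331*(6 + (-4)² - 96*(-4)) = 235 + 331*(6 + 16 + 384) = 235 + 331*406 = 235 + 134386 = 134621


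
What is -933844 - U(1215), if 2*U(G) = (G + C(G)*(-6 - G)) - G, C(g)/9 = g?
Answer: 11483947/2 ≈ 5.7420e+6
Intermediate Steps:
C(g) = 9*g
U(G) = 9*G*(-6 - G)/2 (U(G) = ((G + (9*G)*(-6 - G)) - G)/2 = ((G + 9*G*(-6 - G)) - G)/2 = (9*G*(-6 - G))/2 = 9*G*(-6 - G)/2)
-933844 - U(1215) = -933844 - (-9)*1215*(6 + 1215)/2 = -933844 - (-9)*1215*1221/2 = -933844 - 1*(-13351635/2) = -933844 + 13351635/2 = 11483947/2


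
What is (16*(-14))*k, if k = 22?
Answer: -4928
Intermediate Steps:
(16*(-14))*k = (16*(-14))*22 = -224*22 = -4928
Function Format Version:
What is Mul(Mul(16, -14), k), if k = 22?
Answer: -4928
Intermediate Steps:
Mul(Mul(16, -14), k) = Mul(Mul(16, -14), 22) = Mul(-224, 22) = -4928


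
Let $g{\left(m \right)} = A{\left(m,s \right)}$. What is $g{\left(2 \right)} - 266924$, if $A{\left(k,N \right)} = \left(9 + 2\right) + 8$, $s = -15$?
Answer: $-266905$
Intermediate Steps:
$A{\left(k,N \right)} = 19$ ($A{\left(k,N \right)} = 11 + 8 = 19$)
$g{\left(m \right)} = 19$
$g{\left(2 \right)} - 266924 = 19 - 266924 = -266905$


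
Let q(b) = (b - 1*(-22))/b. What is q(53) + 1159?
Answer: 61502/53 ≈ 1160.4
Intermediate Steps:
q(b) = (22 + b)/b (q(b) = (b + 22)/b = (22 + b)/b)
q(53) + 1159 = (22 + 53)/53 + 1159 = (1/53)*75 + 1159 = 75/53 + 1159 = 61502/53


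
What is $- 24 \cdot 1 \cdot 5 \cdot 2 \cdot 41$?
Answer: $-9840$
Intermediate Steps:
$- 24 \cdot 1 \cdot 5 \cdot 2 \cdot 41 = - 24 \cdot 5 \cdot 2 \cdot 41 = \left(-24\right) 10 \cdot 41 = \left(-240\right) 41 = -9840$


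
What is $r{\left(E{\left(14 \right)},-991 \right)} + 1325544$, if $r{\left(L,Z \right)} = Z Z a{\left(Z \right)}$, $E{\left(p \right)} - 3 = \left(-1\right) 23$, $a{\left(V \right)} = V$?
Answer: $-971916727$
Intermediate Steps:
$E{\left(p \right)} = -20$ ($E{\left(p \right)} = 3 - 23 = -20$)
$r{\left(L,Z \right)} = Z^{3}$ ($r{\left(L,Z \right)} = Z Z Z = Z^{2} Z = Z^{3}$)
$r{\left(E{\left(14 \right)},-991 \right)} + 1325544 = \left(-991\right)^{3} + 1325544 = -973242271 + 1325544 = -971916727$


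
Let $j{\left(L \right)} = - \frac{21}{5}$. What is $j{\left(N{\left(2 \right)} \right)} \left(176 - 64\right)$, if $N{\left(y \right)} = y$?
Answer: $- \frac{2352}{5} \approx -470.4$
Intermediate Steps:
$j{\left(L \right)} = - \frac{21}{5}$ ($j{\left(L \right)} = \left(-21\right) \frac{1}{5} = - \frac{21}{5}$)
$j{\left(N{\left(2 \right)} \right)} \left(176 - 64\right) = - \frac{21 \left(176 - 64\right)}{5} = \left(- \frac{21}{5}\right) 112 = - \frac{2352}{5}$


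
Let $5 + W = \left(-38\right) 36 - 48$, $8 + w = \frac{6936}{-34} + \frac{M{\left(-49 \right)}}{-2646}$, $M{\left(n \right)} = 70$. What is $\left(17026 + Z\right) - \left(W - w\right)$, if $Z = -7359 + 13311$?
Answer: $\frac{4571338}{189} \approx 24187.0$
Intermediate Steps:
$w = - \frac{40073}{189}$ ($w = -8 + \left(\frac{6936}{-34} + \frac{70}{-2646}\right) = -8 + \left(6936 \left(- \frac{1}{34}\right) + 70 \left(- \frac{1}{2646}\right)\right) = -8 - \frac{38561}{189} = - \frac{40073}{189} \approx -212.03$)
$Z = 5952$
$W = -1421$ ($W = -5 - 1416 = -1421$)
$\left(17026 + Z\right) - \left(W - w\right) = \left(17026 + 5952\right) - - \frac{228496}{189} = 22978 + \left(- \frac{40073}{189} + 1421\right) = 22978 + \frac{228496}{189} = \frac{4571338}{189}$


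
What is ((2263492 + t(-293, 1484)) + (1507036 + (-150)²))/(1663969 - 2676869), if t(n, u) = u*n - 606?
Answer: -335761/101290 ≈ -3.3148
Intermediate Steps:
t(n, u) = -606 + n*u (t(n, u) = n*u - 606 = -606 + n*u)
((2263492 + t(-293, 1484)) + (1507036 + (-150)²))/(1663969 - 2676869) = ((2263492 + (-606 - 293*1484)) + (1507036 + (-150)²))/(1663969 - 2676869) = ((2263492 + (-606 - 434812)) + (1507036 + 22500))/(-1012900) = ((2263492 - 435418) + 1529536)*(-1/1012900) = (1828074 + 1529536)*(-1/1012900) = 3357610*(-1/1012900) = -335761/101290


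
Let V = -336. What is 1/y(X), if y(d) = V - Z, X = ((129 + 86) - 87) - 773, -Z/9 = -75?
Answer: -1/1011 ≈ -0.00098912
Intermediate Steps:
Z = 675 (Z = -9*(-75) = 675)
X = -645 (X = (215 - 87) - 773 = 128 - 773 = -645)
y(d) = -1011 (y(d) = -336 - 1*675 = -336 - 675 = -1011)
1/y(X) = 1/(-1011) = -1/1011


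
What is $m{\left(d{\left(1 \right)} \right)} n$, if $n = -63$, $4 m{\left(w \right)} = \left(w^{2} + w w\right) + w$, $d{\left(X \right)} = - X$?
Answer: $- \frac{63}{4} \approx -15.75$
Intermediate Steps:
$m{\left(w \right)} = \frac{w^{2}}{2} + \frac{w}{4}$ ($m{\left(w \right)} = \frac{\left(w^{2} + w w\right) + w}{4} = \frac{\left(w^{2} + w^{2}\right) + w}{4} = \frac{2 w^{2} + w}{4} = \frac{w + 2 w^{2}}{4} = \frac{w^{2}}{2} + \frac{w}{4}$)
$m{\left(d{\left(1 \right)} \right)} n = \frac{\left(-1\right) 1 \left(1 + 2 \left(\left(-1\right) 1\right)\right)}{4} \left(-63\right) = \frac{1}{4} \left(-1\right) \left(1 + 2 \left(-1\right)\right) \left(-63\right) = \frac{1}{4} \left(-1\right) \left(1 - 2\right) \left(-63\right) = \frac{1}{4} \left(-1\right) \left(-1\right) \left(-63\right) = \frac{1}{4} \left(-63\right) = - \frac{63}{4}$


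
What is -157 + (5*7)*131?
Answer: 4428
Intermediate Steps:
-157 + (5*7)*131 = -157 + 35*131 = -157 + 4585 = 4428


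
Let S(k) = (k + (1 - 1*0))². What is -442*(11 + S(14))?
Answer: -104312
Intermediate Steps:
S(k) = (1 + k)² (S(k) = (k + (1 + 0))² = (k + 1)² = (1 + k)²)
-442*(11 + S(14)) = -442*(11 + (1 + 14)²) = -442*(11 + 15²) = -442*(11 + 225) = -442*236 = -104312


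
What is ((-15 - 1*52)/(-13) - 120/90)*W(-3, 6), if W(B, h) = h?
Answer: 298/13 ≈ 22.923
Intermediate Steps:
((-15 - 1*52)/(-13) - 120/90)*W(-3, 6) = ((-15 - 1*52)/(-13) - 120/90)*6 = ((-15 - 52)*(-1/13) - 120*1/90)*6 = (-67*(-1/13) - 4/3)*6 = (67/13 - 4/3)*6 = (149/39)*6 = 298/13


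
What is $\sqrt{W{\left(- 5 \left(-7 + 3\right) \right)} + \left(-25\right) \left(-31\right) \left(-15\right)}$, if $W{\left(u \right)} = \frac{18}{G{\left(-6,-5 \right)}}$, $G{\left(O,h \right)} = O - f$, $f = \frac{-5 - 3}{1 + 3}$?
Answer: $\frac{i \sqrt{46518}}{2} \approx 107.84 i$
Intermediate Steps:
$f = -2$ ($f = - \frac{8}{4} = \left(-8\right) \frac{1}{4} = -2$)
$G{\left(O,h \right)} = 2 + O$ ($G{\left(O,h \right)} = O - -2 = O + 2 = 2 + O$)
$W{\left(u \right)} = - \frac{9}{2}$ ($W{\left(u \right)} = \frac{18}{2 - 6} = \frac{18}{-4} = 18 \left(- \frac{1}{4}\right) = - \frac{9}{2}$)
$\sqrt{W{\left(- 5 \left(-7 + 3\right) \right)} + \left(-25\right) \left(-31\right) \left(-15\right)} = \sqrt{- \frac{9}{2} + \left(-25\right) \left(-31\right) \left(-15\right)} = \sqrt{- \frac{9}{2} + 775 \left(-15\right)} = \sqrt{- \frac{9}{2} - 11625} = \sqrt{- \frac{23259}{2}} = \frac{i \sqrt{46518}}{2}$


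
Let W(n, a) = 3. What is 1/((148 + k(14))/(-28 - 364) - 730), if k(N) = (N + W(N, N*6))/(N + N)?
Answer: -10976/8016641 ≈ -0.0013692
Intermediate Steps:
k(N) = (3 + N)/(2*N) (k(N) = (N + 3)/(N + N) = (3 + N)/((2*N)) = (3 + N)*(1/(2*N)) = (3 + N)/(2*N))
1/((148 + k(14))/(-28 - 364) - 730) = 1/((148 + (½)*(3 + 14)/14)/(-28 - 364) - 730) = 1/((148 + (½)*(1/14)*17)/(-392) - 730) = 1/((148 + 17/28)*(-1/392) - 730) = 1/((4161/28)*(-1/392) - 730) = 1/(-4161/10976 - 730) = 1/(-8016641/10976) = -10976/8016641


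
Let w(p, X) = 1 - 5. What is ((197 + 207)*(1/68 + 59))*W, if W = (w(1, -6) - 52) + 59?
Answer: 1215939/17 ≈ 71526.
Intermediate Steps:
w(p, X) = -4
W = 3 (W = (-4 - 52) + 59 = -56 + 59 = 3)
((197 + 207)*(1/68 + 59))*W = ((197 + 207)*(1/68 + 59))*3 = (404*(1/68 + 59))*3 = (404*(4013/68))*3 = (405313/17)*3 = 1215939/17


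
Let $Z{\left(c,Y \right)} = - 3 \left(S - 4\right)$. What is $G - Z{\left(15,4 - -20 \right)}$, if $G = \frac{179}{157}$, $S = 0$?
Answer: $- \frac{1705}{157} \approx -10.86$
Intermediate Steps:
$Z{\left(c,Y \right)} = 12$ ($Z{\left(c,Y \right)} = - 3 \left(0 - 4\right) = \left(-3\right) \left(-4\right) = 12$)
$G = \frac{179}{157}$ ($G = 179 \cdot \frac{1}{157} = \frac{179}{157} \approx 1.1401$)
$G - Z{\left(15,4 - -20 \right)} = \frac{179}{157} - 12 = - \frac{1705}{157}$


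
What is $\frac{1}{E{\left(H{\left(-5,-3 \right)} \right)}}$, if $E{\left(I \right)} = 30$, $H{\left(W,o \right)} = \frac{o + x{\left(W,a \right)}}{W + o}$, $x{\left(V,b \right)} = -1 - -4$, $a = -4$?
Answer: $\frac{1}{30} \approx 0.033333$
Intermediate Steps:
$x{\left(V,b \right)} = 3$ ($x{\left(V,b \right)} = -1 + 4 = 3$)
$H{\left(W,o \right)} = \frac{3 + o}{W + o}$ ($H{\left(W,o \right)} = \frac{o + 3}{W + o} = \frac{3 + o}{W + o}$)
$\frac{1}{E{\left(H{\left(-5,-3 \right)} \right)}} = \frac{1}{30}$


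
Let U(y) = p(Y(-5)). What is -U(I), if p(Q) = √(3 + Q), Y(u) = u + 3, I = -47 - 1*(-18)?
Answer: -1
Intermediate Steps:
I = -29 (I = -47 + 18 = -29)
Y(u) = 3 + u
U(y) = 1 (U(y) = √(3 + (3 - 5)) = √(3 - 2) = √1 = 1)
-U(I) = -1*1 = -1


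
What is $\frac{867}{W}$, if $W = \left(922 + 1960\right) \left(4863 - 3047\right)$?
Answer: $\frac{867}{5233712} \approx 0.00016566$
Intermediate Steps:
$W = 5233712$ ($W = 2882 \left(4863 - 3047\right) = 2882 \cdot 1816 = 5233712$)
$\frac{867}{W} = \frac{867}{5233712}$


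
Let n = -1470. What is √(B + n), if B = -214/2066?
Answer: I*√1568731361/1033 ≈ 38.342*I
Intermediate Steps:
B = -107/1033 (B = -214*1/2066 = -107/1033 ≈ -0.10358)
√(B + n) = √(-107/1033 - 1470) = √(-1518617/1033) = I*√1568731361/1033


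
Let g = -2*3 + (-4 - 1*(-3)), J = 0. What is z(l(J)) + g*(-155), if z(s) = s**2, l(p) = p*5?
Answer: 1085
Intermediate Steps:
l(p) = 5*p
g = -7 (g = -6 + (-4 + 3) = -6 - 1 = -7)
z(l(J)) + g*(-155) = (5*0)**2 - 7*(-155) = 0**2 + 1085 = 0 + 1085 = 1085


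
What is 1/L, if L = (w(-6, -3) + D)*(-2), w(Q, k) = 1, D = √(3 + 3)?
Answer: ⅒ - √6/10 ≈ -0.14495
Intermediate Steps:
D = √6 ≈ 2.4495
L = -2 - 2*√6 (L = (1 + √6)*(-2) = -2 - 2*√6 ≈ -6.8990)
1/L = 1/(-2 - 2*√6)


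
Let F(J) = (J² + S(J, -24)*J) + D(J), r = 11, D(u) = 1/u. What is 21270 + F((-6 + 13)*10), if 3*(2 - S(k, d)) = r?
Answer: 5471203/210 ≈ 26053.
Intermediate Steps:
S(k, d) = -5/3 (S(k, d) = 2 - ⅓*11 = 2 - 11/3 = -5/3)
F(J) = 1/J + J² - 5*J/3 (F(J) = (J² - 5*J/3) + 1/J = 1/J + J² - 5*J/3)
21270 + F((-6 + 13)*10) = 21270 + (1/((-6 + 13)*10) + ((-6 + 13)*10)² - 5*(-6 + 13)*10/3) = 21270 + (1/(7*10) + (7*10)² - 35*10/3) = 21270 + (1/70 + 70² - 5/3*70) = 21270 + (1/70 + 4900 - 350/3) = 21270 + 1004503/210 = 5471203/210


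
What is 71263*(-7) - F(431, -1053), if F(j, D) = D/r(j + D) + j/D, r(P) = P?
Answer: -326724735133/654966 ≈ -4.9884e+5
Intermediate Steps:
F(j, D) = D/(D + j) + j/D (F(j, D) = D/(j + D) + j/D = D/(D + j) + j/D)
71263*(-7) - F(431, -1053) = 71263*(-7) - (-1053/(-1053 + 431) + 431/(-1053)) = -498841 - (-1053/(-622) + 431*(-1/1053)) = -498841 - (-1053*(-1/622) - 431/1053) = -498841 - (1053/622 - 431/1053) = -498841 - 1*840727/654966 = -498841 - 840727/654966 = -326724735133/654966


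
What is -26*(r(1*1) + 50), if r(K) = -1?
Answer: -1274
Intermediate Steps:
-26*(r(1*1) + 50) = -26*(-1 + 50) = -26*49 = -1274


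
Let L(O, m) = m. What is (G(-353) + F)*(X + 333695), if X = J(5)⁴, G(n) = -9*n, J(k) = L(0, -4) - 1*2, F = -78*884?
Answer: -22034033025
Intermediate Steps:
F = -68952
J(k) = -6 (J(k) = -4 - 1*2 = -4 - 2 = -6)
X = 1296 (X = (-6)⁴ = 1296)
(G(-353) + F)*(X + 333695) = (-9*(-353) - 68952)*(1296 + 333695) = (3177 - 68952)*334991 = -65775*334991 = -22034033025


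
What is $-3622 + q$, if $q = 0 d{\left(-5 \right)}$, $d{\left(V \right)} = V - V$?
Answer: $-3622$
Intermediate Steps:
$d{\left(V \right)} = 0$
$q = 0$ ($q = 0 \cdot 0 = 0$)
$-3622 + q = -3622 + 0 = -3622$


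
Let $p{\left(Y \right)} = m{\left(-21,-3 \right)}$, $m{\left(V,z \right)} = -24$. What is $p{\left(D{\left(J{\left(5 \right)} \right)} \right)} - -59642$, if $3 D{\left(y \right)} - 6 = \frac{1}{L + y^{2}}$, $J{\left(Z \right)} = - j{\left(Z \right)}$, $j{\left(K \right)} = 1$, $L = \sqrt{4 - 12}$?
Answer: $59618$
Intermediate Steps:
$L = 2 i \sqrt{2}$ ($L = \sqrt{-8} = 2 i \sqrt{2} \approx 2.8284 i$)
$J{\left(Z \right)} = -1$ ($J{\left(Z \right)} = \left(-1\right) 1 = -1$)
$D{\left(y \right)} = 2 + \frac{1}{3 \left(y^{2} + 2 i \sqrt{2}\right)}$ ($D{\left(y \right)} = 2 + \frac{1}{3 \left(2 i \sqrt{2} + y^{2}\right)} = 2 + \frac{1}{3 \left(y^{2} + 2 i \sqrt{2}\right)}$)
$p{\left(Y \right)} = -24$
$p{\left(D{\left(J{\left(5 \right)} \right)} \right)} - -59642 = -24 - -59642 = -24 + 59642 = 59618$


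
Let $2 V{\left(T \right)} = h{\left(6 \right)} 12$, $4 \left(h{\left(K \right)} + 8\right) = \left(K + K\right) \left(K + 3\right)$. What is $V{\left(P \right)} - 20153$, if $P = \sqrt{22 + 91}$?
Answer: $-20039$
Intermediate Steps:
$h{\left(K \right)} = -8 + \frac{K \left(3 + K\right)}{2}$ ($h{\left(K \right)} = -8 + \frac{\left(K + K\right) \left(K + 3\right)}{4} = -8 + \frac{2 K \left(3 + K\right)}{4} = -8 + \frac{K \left(3 + K\right)}{2}$)
$P = \sqrt{113} \approx 10.63$
$V{\left(T \right)} = 114$ ($V{\left(T \right)} = \frac{\left(-8 + \frac{6^{2}}{2} + \frac{3}{2} \cdot 6\right) 12}{2} = \frac{\left(-8 + \frac{1}{2} \cdot 36 + 9\right) 12}{2} = \frac{\left(-8 + 18 + 9\right) 12}{2} = \frac{19 \cdot 12}{2} = \frac{1}{2} \cdot 228 = 114$)
$V{\left(P \right)} - 20153 = 114 - 20153 = -20039$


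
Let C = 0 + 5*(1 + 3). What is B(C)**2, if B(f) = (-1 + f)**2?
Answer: 130321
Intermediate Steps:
C = 20 (C = 0 + 5*4 = 0 + 20 = 20)
B(C)**2 = ((-1 + 20)**2)**2 = (19**2)**2 = 361**2 = 130321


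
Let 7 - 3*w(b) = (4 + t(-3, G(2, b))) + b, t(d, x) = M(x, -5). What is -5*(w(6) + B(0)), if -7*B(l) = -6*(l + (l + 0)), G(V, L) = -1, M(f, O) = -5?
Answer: -10/3 ≈ -3.3333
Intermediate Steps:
t(d, x) = -5
w(b) = 8/3 - b/3 (w(b) = 7/3 - ((4 - 5) + b)/3 = 7/3 - (-1 + b)/3 = 7/3 + (1/3 - b/3) = 8/3 - b/3)
B(l) = 12*l/7 (B(l) = -(-6)*(l + (l + 0))/7 = -(-6)*(l + l)/7 = -(-6)*2*l/7 = -(-12)*l/7 = 12*l/7)
-5*(w(6) + B(0)) = -5*((8/3 - 1/3*6) + (12/7)*0) = -5*((8/3 - 2) + 0) = -5*(2/3 + 0) = -5*2/3 = -10/3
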